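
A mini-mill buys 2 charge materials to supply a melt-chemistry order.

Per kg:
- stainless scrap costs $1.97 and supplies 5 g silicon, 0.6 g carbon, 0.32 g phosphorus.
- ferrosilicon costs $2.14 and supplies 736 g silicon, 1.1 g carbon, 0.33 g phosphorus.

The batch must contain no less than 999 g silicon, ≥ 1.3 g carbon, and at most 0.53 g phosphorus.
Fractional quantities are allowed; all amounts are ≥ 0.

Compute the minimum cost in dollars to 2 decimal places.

This is a linear program. Let x1 = kg of stainless scrap, x2 = kg of ferrosilicon.
Minimise 1.97x1 + 2.14x2 with:
  5x1 + 736x2 ≥ 999   (silicon)
  0.6x1 + 1.1x2 ≥ 1.3   (carbon)
  0.32x1 + 0.33x2 ≤ 0.53   (phosphorus)
  x1, x2 ≥ 0.
At the optimum only ferrosilicon is positive (stainless scrap = 0). There the silicon constraint is tight.
That vertex is x2 = 1.357.
Hence cost = 2.14·1.357 = $2.9040.

$2.90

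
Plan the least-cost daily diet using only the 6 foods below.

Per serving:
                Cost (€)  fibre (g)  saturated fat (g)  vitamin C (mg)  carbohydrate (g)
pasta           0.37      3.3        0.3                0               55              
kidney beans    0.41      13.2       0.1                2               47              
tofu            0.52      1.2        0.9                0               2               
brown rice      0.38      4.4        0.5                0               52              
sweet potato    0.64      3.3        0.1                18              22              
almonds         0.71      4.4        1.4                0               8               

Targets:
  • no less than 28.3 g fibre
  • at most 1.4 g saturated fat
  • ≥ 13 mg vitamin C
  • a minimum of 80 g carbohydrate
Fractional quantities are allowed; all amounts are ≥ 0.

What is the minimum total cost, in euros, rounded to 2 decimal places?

Let x1 = servings of pasta, x2 = servings of kidney beans, x3 = servings of tofu, x4 = servings of brown rice, x5 = servings of sweet potato, x6 = servings of almonds.
min 0.37x1 + 0.41x2 + 0.52x3 + 0.38x4 + 0.64x5 + 0.71x6 s.t.:
  3.3x1 + 13.2x2 + 1.2x3 + 4.4x4 + 3.3x5 + 4.4x6 ≥ 28.3   (fibre)
  0.3x1 + 0.1x2 + 0.9x3 + 0.5x4 + 0.1x5 + 1.4x6 ≤ 1.4   (saturated fat)
  2x2 + 18x5 ≥ 13   (vitamin C)
  55x1 + 47x2 + 2x3 + 52x4 + 22x5 + 8x6 ≥ 80   (carbohydrate)
  x1, x2, x3, x4, x5, x6 ≥ 0.
The cheapest feasible vertex uses only kidney beans, sweet potato; pasta, tofu, brown rice, almonds are not used. Binding constraints: fibre and vitamin C.
That vertex is x2 = 2.019, x5 = 0.4978.
Objective = 0.41·2.019 + 0.64·0.4978 = 1.1464.

€1.15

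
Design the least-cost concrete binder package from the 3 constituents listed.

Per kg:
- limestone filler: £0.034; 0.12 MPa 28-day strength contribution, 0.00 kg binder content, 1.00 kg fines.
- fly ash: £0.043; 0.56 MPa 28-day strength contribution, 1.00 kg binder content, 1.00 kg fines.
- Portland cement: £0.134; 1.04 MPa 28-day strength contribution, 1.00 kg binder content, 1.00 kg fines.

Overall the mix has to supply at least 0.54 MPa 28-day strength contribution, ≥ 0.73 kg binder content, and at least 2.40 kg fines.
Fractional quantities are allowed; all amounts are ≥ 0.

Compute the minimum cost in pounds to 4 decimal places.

£0.0882

Set it up as a linear program. Let x1 = kg of limestone filler, x2 = kg of fly ash, x3 = kg of Portland cement.
Minimize 0.034x1 + 0.043x2 + 0.134x3 s.t.:
  0.12x1 + 0.56x2 + 1.04x3 ≥ 0.54   (28-day strength contribution)
  1x2 + 1x3 ≥ 0.73   (binder content)
  1x1 + 1x2 + 1x3 ≥ 2.4   (fines)
  x1, x2, x3 ≥ 0.
The cheapest feasible vertex uses only limestone filler, fly ash; Portland cement is not used. There the binder content and fines constraints are tight.
Optimal quantities: limestone filler = 1.67 kg, fly ash = 0.73 kg.
Hence cost = 0.034·1.67 + 0.043·0.73 = £0.088170.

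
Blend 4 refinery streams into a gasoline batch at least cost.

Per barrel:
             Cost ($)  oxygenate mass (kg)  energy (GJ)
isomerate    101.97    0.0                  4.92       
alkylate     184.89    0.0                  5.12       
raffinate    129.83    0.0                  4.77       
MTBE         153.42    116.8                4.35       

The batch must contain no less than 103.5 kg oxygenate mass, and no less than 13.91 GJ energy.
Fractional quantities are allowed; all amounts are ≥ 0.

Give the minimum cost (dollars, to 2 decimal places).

$344.35

Let x1 = barrels of isomerate, x2 = barrels of alkylate, x3 = barrels of raffinate, x4 = barrels of MTBE.
min 101.97x1 + 184.89x2 + 129.83x3 + 153.42x4 with:
  116.8x4 ≥ 103.5   (oxygenate mass)
  4.92x1 + 5.12x2 + 4.77x3 + 4.35x4 ≥ 13.91   (energy)
  x1, x2, x3, x4 ≥ 0.
The minimum-cost mix takes nothing from alkylate, raffinate — only isomerate, MTBE. There the oxygenate mass and energy constraints are tight.
Solving gives x1 = 2.04377, x4 = 0.88613.
Total cost: 101.97·2.04377 + 153.42·0.88613 = 344.3533.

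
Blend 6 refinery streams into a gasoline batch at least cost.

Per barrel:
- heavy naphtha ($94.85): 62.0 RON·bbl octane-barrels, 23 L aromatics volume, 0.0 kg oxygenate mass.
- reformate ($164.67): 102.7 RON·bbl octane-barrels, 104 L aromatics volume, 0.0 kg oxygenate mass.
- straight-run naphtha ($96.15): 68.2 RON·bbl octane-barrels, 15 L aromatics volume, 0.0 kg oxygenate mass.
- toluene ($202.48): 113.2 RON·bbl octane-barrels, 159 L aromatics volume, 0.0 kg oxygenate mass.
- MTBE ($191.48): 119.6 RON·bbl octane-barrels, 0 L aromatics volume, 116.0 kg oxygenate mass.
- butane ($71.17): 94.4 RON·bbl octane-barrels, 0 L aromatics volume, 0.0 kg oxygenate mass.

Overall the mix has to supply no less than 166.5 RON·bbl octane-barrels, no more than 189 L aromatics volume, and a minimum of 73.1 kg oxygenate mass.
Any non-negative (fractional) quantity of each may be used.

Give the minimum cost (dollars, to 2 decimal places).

$189.37

Let x1 = barrels of heavy naphtha, x2 = barrels of reformate, x3 = barrels of straight-run naphtha, x4 = barrels of toluene, x5 = barrels of MTBE, x6 = barrels of butane.
min 94.85x1 + 164.67x2 + 96.15x3 + 202.48x4 + 191.48x5 + 71.17x6 s.t.:
  62x1 + 102.7x2 + 68.2x3 + 113.2x4 + 119.6x5 + 94.4x6 ≥ 166.5   (octane-barrels)
  23x1 + 104x2 + 15x3 + 159x4 ≤ 189   (aromatics volume)
  116x5 ≥ 73.1   (oxygenate mass)
  x1, x2, x3, x4, x5, x6 ≥ 0.
The minimum-cost mix takes nothing from heavy naphtha, reformate, straight-run naphtha, toluene — only MTBE, butane. Binding constraints: octane-barrels and oxygenate mass.
Solving gives x5 = 0.63017, x6 = 0.96537.
Objective = 191.48·0.63017 + 71.17·0.96537 = 189.3703.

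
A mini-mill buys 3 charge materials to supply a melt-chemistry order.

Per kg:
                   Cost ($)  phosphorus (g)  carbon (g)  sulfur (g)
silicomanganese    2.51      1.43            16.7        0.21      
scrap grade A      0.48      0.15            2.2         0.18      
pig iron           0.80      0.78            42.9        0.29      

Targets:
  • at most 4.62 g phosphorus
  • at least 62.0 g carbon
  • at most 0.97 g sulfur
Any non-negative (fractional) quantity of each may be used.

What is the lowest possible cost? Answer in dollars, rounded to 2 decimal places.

$1.16

Let x1 = kg of silicomanganese, x2 = kg of scrap grade A, x3 = kg of pig iron.
Minimize 2.51x1 + 0.48x2 + 0.8x3 s.t.:
  1.43x1 + 0.15x2 + 0.78x3 ≤ 4.62   (phosphorus)
  16.7x1 + 2.2x2 + 42.9x3 ≥ 62   (carbon)
  0.21x1 + 0.18x2 + 0.29x3 ≤ 0.97   (sulfur)
  x1, x2, x3 ≥ 0.
The cheapest feasible vertex uses only pig iron; silicomanganese, scrap grade A are not used. Binding constraint: carbon.
That vertex is x3 = 1.445.
Cost = 0.8·1.445 = 1.1560.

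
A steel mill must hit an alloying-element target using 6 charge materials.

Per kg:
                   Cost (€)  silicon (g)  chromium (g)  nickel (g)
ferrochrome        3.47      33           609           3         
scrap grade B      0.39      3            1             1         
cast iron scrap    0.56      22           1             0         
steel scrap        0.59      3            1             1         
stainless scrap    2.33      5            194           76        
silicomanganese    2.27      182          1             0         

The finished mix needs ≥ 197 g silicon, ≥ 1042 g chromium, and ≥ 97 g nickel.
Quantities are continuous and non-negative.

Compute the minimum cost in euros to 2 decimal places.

€9.27

This is a linear program. Let x1 = kg of ferrochrome, x2 = kg of scrap grade B, x3 = kg of cast iron scrap, x4 = kg of steel scrap, x5 = kg of stainless scrap, x6 = kg of silicomanganese.
Minimise 3.47x1 + 0.39x2 + 0.56x3 + 0.59x4 + 2.33x5 + 2.27x6 subject to:
  33x1 + 3x2 + 22x3 + 3x4 + 5x5 + 182x6 ≥ 197   (silicon)
  609x1 + 1x2 + 1x3 + 1x4 + 194x5 + 1x6 ≥ 1042   (chromium)
  3x1 + 1x2 + 1x4 + 76x5 ≥ 97   (nickel)
  x1, x2, x3, x4, x5, x6 ≥ 0.
The minimum-cost mix takes nothing from scrap grade B, cast iron scrap, steel scrap — only ferrochrome, stainless scrap, silicomanganese. The silicon, chromium, nickel requirements are met with equality.
Solving gives x1 = 1.32, x5 = 1.224, x6 = 0.8095.
Objective = 3.47·1.32 + 2.33·1.224 + 2.27·0.8095 = 9.2699.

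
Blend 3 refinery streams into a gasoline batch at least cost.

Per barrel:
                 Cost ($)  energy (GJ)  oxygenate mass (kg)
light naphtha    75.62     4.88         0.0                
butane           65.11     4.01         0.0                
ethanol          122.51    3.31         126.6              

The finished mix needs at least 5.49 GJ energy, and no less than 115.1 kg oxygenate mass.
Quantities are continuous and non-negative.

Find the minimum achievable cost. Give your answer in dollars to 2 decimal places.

Let x1 = barrels of light naphtha, x2 = barrels of butane, x3 = barrels of ethanol.
Minimize 75.62x1 + 65.11x2 + 122.51x3 s.t.:
  4.88x1 + 4.01x2 + 3.31x3 ≥ 5.49   (energy)
  126.6x3 ≥ 115.1   (oxygenate mass)
  x1, x2, x3 ≥ 0.
The minimum-cost mix takes nothing from butane — only light naphtha, ethanol. The energy and oxygenate mass requirements are met with equality.
That vertex is x1 = 0.5083, x3 = 0.9092.
Total cost: 75.62·0.5083 + 122.51·0.9092 = 149.8237.

$149.82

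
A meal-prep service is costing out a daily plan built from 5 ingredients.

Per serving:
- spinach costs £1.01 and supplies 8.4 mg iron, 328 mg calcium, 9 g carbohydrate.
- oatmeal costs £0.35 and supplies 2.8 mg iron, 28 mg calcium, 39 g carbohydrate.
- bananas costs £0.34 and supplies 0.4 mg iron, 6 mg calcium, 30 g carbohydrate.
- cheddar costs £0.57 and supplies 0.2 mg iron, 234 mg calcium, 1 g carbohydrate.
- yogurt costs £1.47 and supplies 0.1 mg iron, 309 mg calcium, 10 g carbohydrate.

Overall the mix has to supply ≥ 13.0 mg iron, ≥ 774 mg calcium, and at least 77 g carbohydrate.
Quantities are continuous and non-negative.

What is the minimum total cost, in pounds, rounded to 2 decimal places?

£2.57

Treat it as an LP. Let x1 = servings of spinach, x2 = servings of oatmeal, x3 = servings of bananas, x4 = servings of cheddar, x5 = servings of yogurt.
Minimise 1.01x1 + 0.35x2 + 0.34x3 + 0.57x4 + 1.47x5 subject to:
  8.4x1 + 2.8x2 + 0.4x3 + 0.2x4 + 0.1x5 ≥ 13   (iron)
  328x1 + 28x2 + 6x3 + 234x4 + 309x5 ≥ 774   (calcium)
  9x1 + 39x2 + 30x3 + 1x4 + 10x5 ≥ 77   (carbohydrate)
  x1, x2, x3, x4, x5 ≥ 0.
At the optimum only spinach, oatmeal, cheddar are positive (bananas, yogurt = 0). The iron, calcium, carbohydrate requirements are met with equality.
That vertex is x1 = 0.934, x2 = 1.713, x4 = 1.794.
Objective = 1.01·0.934 + 0.35·1.713 + 0.57·1.794 = 2.5655.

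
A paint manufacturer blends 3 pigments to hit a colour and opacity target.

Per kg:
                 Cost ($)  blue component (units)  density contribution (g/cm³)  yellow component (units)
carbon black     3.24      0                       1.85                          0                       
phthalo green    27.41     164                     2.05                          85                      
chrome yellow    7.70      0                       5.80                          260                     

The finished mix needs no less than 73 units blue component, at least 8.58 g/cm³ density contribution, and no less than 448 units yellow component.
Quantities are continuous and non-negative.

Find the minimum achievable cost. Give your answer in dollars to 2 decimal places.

Let x1 = kg of carbon black, x2 = kg of phthalo green, x3 = kg of chrome yellow.
Minimize 3.24x1 + 27.41x2 + 7.7x3 subject to:
  164x2 ≥ 73   (blue component)
  1.85x1 + 2.05x2 + 5.8x3 ≥ 8.58   (density contribution)
  85x2 + 260x3 ≥ 448   (yellow component)
  x1, x2, x3 ≥ 0.
The minimum-cost mix takes nothing from carbon black — only phthalo green, chrome yellow. Binding constraints: blue component and yellow component.
That vertex is x2 = 0.4451, x3 = 1.578.
Hence cost = 27.41·0.4451 + 7.7·1.578 = $24.3508.

$24.35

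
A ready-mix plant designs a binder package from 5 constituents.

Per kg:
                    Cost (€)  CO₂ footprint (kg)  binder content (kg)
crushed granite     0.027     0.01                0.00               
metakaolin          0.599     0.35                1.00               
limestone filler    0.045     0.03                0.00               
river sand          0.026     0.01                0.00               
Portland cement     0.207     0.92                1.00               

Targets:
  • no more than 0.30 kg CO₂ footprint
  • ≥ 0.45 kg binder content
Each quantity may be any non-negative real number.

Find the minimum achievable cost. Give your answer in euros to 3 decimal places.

Treat it as an LP. Let x1 = kg of crushed granite, x2 = kg of metakaolin, x3 = kg of limestone filler, x4 = kg of river sand, x5 = kg of Portland cement.
min 0.027x1 + 0.599x2 + 0.045x3 + 0.026x4 + 0.207x5 s.t.:
  0.01x1 + 0.35x2 + 0.03x3 + 0.01x4 + 0.92x5 ≤ 0.3   (CO₂ footprint)
  1x2 + 1x5 ≥ 0.45   (binder content)
  x1, x2, x3, x4, x5 ≥ 0.
The minimum-cost mix takes nothing from crushed granite, limestone filler, river sand — only metakaolin, Portland cement. The CO₂ footprint and binder content requirements are met with equality.
Optimal quantities: metakaolin = 0.2 kg, Portland cement = 0.25 kg.
Hence cost = 0.599·0.2 + 0.207·0.25 = €0.17155.

€0.172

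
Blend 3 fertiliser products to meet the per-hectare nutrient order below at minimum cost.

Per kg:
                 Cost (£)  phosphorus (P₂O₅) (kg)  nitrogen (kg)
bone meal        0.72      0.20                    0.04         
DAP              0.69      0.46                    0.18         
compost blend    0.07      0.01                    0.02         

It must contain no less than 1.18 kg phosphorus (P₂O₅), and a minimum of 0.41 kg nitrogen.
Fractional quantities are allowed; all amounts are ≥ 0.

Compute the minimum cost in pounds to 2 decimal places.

Let x1 = kg of bone meal, x2 = kg of DAP, x3 = kg of compost blend.
Minimise 0.72x1 + 0.69x2 + 0.07x3 subject to:
  0.2x1 + 0.46x2 + 0.01x3 ≥ 1.18   (phosphorus (P₂O₅))
  0.04x1 + 0.18x2 + 0.02x3 ≥ 0.41   (nitrogen)
  x1, x2, x3 ≥ 0.
At the optimum only DAP is positive (bone meal, compost blend = 0). The phosphorus (P₂O₅) requirement is met with equality.
Solving gives x2 = 2.565.
Hence cost = 0.69·2.565 = £1.7699.

£1.77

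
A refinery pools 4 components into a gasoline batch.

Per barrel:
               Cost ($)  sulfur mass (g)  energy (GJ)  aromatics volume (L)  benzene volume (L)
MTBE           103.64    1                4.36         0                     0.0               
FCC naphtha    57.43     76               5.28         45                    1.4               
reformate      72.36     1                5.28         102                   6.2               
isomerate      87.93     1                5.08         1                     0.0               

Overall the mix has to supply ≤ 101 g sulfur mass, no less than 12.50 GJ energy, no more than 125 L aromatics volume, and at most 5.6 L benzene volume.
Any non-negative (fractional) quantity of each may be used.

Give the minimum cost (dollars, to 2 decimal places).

Treat it as an LP. Let x1 = barrels of MTBE, x2 = barrels of FCC naphtha, x3 = barrels of reformate, x4 = barrels of isomerate.
min 103.64x1 + 57.43x2 + 72.36x3 + 87.93x4 s.t.:
  1x1 + 76x2 + 1x3 + 1x4 ≤ 101   (sulfur mass)
  4.36x1 + 5.28x2 + 5.28x3 + 5.08x4 ≥ 12.5   (energy)
  45x2 + 102x3 + 1x4 ≤ 125   (aromatics volume)
  1.4x2 + 6.2x3 ≤ 5.6   (benzene volume)
  x1, x2, x3, x4 ≥ 0.
The optimal basis is {FCC naphtha, reformate, isomerate}; MTBE drops out. Binding constraints: sulfur mass, energy, benzene volume.
Optimal quantities: FCC naphtha = 1.315 barrels, reformate = 0.6063 barrels, isomerate = 0.4638 barrels.
Total cost: 57.43·1.315 + 72.36·0.6063 + 87.93·0.4638 = 160.1743.

$160.17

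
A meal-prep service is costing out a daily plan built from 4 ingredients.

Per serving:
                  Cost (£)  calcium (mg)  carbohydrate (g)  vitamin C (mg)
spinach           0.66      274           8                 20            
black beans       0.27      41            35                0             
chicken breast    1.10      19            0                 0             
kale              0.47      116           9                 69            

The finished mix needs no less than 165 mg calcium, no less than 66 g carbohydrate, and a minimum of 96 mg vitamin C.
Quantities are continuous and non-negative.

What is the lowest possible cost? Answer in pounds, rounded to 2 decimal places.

£1.07

Let x1 = servings of spinach, x2 = servings of black beans, x3 = servings of chicken breast, x4 = servings of kale.
min 0.66x1 + 0.27x2 + 1.1x3 + 0.47x4 s.t.:
  274x1 + 41x2 + 19x3 + 116x4 ≥ 165   (calcium)
  8x1 + 35x2 + 9x4 ≥ 66   (carbohydrate)
  20x1 + 69x4 ≥ 96   (vitamin C)
  x1, x2, x3, x4 ≥ 0.
At the optimum only black beans, kale are positive (spinach, chicken breast = 0). There the carbohydrate and vitamin C constraints are tight.
So black beans = 1.528 servings, kale = 1.391 servings.
Hence cost = 0.27·1.528 + 0.47·1.391 = £1.0663.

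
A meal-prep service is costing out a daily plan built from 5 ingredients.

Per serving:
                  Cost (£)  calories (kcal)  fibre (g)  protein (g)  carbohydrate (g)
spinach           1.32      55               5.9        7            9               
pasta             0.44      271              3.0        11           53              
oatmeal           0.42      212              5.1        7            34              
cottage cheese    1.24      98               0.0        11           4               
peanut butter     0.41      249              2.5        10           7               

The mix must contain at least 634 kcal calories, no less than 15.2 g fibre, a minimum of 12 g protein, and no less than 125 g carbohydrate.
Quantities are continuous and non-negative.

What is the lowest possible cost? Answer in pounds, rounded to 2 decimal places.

£1.39

Set it up as a linear program. Let x1 = servings of spinach, x2 = servings of pasta, x3 = servings of oatmeal, x4 = servings of cottage cheese, x5 = servings of peanut butter.
min 1.32x1 + 0.44x2 + 0.42x3 + 1.24x4 + 0.41x5 subject to:
  55x1 + 271x2 + 212x3 + 98x4 + 249x5 ≥ 634   (calories)
  5.9x1 + 3x2 + 5.1x3 + 2.5x5 ≥ 15.2   (fibre)
  7x1 + 11x2 + 7x3 + 11x4 + 10x5 ≥ 12   (protein)
  9x1 + 53x2 + 34x3 + 4x4 + 7x5 ≥ 125   (carbohydrate)
  x1, x2, x3, x4, x5 ≥ 0.
The optimal basis is {pasta, oatmeal}; spinach, cottage cheese, peanut butter drop out. There the fibre and carbohydrate constraints are tight.
That vertex is x2 = 0.7172, x3 = 2.559.
Total cost: 0.44·0.7172 + 0.42·2.559 = 1.3903.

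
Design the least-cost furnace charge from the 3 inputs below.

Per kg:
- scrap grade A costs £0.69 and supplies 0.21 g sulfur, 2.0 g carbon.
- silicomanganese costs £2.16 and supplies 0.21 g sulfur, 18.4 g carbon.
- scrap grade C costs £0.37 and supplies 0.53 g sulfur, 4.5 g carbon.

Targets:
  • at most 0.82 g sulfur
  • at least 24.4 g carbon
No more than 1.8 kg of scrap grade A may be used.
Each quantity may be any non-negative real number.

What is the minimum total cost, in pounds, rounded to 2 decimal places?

Treat it as an LP. Let x1 = kg of scrap grade A, x2 = kg of silicomanganese, x3 = kg of scrap grade C.
min 0.69x1 + 2.16x2 + 0.37x3 with:
  0.21x1 + 0.21x2 + 0.53x3 ≤ 0.82   (sulfur)
  2x1 + 18.4x2 + 4.5x3 ≥ 24.4   (carbon)
  x1 ≤ 1.8
  x1, x2, x3 ≥ 0.
The minimum-cost mix takes nothing from scrap grade A — only silicomanganese, scrap grade C. There the sulfur and carbon constraints are tight.
Optimal quantities: silicomanganese = 1.0494 kg, scrap grade C = 1.1314 kg.
Cost = 2.16·1.0494 + 0.37·1.1314 = 2.6853.

£2.69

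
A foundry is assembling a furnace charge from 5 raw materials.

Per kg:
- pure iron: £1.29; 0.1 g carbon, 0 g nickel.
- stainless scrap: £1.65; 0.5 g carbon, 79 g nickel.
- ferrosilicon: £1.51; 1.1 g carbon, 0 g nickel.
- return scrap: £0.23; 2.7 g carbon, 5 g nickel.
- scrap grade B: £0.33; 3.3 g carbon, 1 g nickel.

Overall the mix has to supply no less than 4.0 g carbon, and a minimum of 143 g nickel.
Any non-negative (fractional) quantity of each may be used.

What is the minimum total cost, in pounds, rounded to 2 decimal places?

£3.13

Treat it as an LP. Let x1 = kg of pure iron, x2 = kg of stainless scrap, x3 = kg of ferrosilicon, x4 = kg of return scrap, x5 = kg of scrap grade B.
Minimise 1.29x1 + 1.65x2 + 1.51x3 + 0.23x4 + 0.33x5 subject to:
  0.1x1 + 0.5x2 + 1.1x3 + 2.7x4 + 3.3x5 ≥ 4   (carbon)
  79x2 + 5x4 + 1x5 ≥ 143   (nickel)
  x1, x2, x3, x4, x5 ≥ 0.
The optimal basis is {stainless scrap, return scrap}; pure iron, ferrosilicon, scrap grade B drop out. There the carbon and nickel constraints are tight.
That vertex is x2 = 1.737, x4 = 1.16.
Objective = 1.65·1.737 + 0.23·1.16 = 3.1329.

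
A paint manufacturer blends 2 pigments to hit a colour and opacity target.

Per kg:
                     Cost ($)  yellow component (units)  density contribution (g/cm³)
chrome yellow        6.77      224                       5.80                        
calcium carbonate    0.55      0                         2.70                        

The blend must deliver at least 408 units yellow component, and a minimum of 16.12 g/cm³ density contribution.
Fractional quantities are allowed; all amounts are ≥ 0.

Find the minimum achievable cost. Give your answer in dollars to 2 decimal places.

Set it up as a linear program. Let x1 = kg of chrome yellow, x2 = kg of calcium carbonate.
Minimise 6.77x1 + 0.55x2 with:
  224x1 ≥ 408   (yellow component)
  5.8x1 + 2.7x2 ≥ 16.12   (density contribution)
  x1, x2 ≥ 0.
Both inputs are positive at the optimum. The yellow component and density contribution requirements are met with equality.
So chrome yellow = 1.821 kg, calcium carbonate = 2.058 kg.
Cost = 6.77·1.821 + 0.55·2.058 = 13.4601.

$13.46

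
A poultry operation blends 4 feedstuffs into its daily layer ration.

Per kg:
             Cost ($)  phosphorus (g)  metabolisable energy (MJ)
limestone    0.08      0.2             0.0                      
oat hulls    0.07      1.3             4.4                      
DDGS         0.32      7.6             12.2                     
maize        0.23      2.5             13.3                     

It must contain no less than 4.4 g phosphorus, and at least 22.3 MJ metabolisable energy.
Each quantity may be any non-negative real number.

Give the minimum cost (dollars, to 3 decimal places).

Set it up as a linear program. Let x1 = kg of limestone, x2 = kg of oat hulls, x3 = kg of DDGS, x4 = kg of maize.
min 0.08x1 + 0.07x2 + 0.32x3 + 0.23x4 subject to:
  0.2x1 + 1.3x2 + 7.6x3 + 2.5x4 ≥ 4.4   (phosphorus)
  4.4x2 + 12.2x3 + 13.3x4 ≥ 22.3   (metabolisable energy)
  x1, x2, x3, x4 ≥ 0.
The cheapest feasible vertex uses only oat hulls; limestone, DDGS, maize are not used. The metabolisable energy requirement is met with equality.
Optimal quantities: oat hulls = 5.068 kg.
Cost = 0.07·5.068 = 0.35476.

$0.355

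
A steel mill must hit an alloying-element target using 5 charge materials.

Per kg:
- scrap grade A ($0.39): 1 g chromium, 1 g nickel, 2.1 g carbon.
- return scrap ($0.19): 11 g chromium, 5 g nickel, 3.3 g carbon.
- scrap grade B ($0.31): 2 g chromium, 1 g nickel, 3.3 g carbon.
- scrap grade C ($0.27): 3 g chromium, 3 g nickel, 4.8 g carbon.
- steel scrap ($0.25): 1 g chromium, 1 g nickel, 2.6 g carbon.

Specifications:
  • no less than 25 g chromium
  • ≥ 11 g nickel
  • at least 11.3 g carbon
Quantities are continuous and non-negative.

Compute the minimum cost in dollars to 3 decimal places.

Set it up as a linear program. Let x1 = kg of scrap grade A, x2 = kg of return scrap, x3 = kg of scrap grade B, x4 = kg of scrap grade C, x5 = kg of steel scrap.
Minimise 0.39x1 + 0.19x2 + 0.31x3 + 0.27x4 + 0.25x5 s.t.:
  1x1 + 11x2 + 2x3 + 3x4 + 1x5 ≥ 25   (chromium)
  1x1 + 5x2 + 1x3 + 3x4 + 1x5 ≥ 11   (nickel)
  2.1x1 + 3.3x2 + 3.3x3 + 4.8x4 + 2.6x5 ≥ 11.3   (carbon)
  x1, x2, x3, x4, x5 ≥ 0.
The minimum-cost mix takes nothing from scrap grade A, scrap grade B, steel scrap — only return scrap, scrap grade C. There the chromium and carbon constraints are tight.
That vertex is x2 = 2.007, x4 = 0.9744.
Cost = 0.19·2.007 + 0.27·0.9744 = 0.64442.

$0.644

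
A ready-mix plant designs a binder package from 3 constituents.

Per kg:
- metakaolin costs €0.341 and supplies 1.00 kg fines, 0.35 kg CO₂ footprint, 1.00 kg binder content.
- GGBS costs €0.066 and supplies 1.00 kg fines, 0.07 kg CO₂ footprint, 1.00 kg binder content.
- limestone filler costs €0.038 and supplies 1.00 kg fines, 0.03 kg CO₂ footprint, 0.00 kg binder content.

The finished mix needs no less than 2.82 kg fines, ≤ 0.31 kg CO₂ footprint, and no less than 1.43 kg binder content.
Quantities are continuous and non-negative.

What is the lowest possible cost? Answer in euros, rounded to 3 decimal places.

Let x1 = kg of metakaolin, x2 = kg of GGBS, x3 = kg of limestone filler.
Minimize 0.341x1 + 0.066x2 + 0.038x3 subject to:
  1x1 + 1x2 + 1x3 ≥ 2.82   (fines)
  0.35x1 + 0.07x2 + 0.03x3 ≤ 0.31   (CO₂ footprint)
  1x1 + 1x2 ≥ 1.43   (binder content)
  x1, x2, x3 ≥ 0.
The minimum-cost mix takes nothing from metakaolin — only GGBS, limestone filler. The fines and binder content requirements are met with equality.
Optimal quantities: GGBS = 1.43 kg, limestone filler = 1.39 kg.
Cost = 0.066·1.43 + 0.038·1.39 = 0.14720.

€0.147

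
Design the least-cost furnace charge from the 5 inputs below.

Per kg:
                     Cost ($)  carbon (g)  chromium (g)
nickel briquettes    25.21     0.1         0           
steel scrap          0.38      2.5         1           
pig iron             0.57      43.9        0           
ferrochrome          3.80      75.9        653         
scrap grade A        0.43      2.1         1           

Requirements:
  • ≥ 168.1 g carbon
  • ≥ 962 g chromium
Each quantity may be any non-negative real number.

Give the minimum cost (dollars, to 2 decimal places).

$6.33

This is a linear program. Let x1 = kg of nickel briquettes, x2 = kg of steel scrap, x3 = kg of pig iron, x4 = kg of ferrochrome, x5 = kg of scrap grade A.
Minimise 25.21x1 + 0.38x2 + 0.57x3 + 3.8x4 + 0.43x5 s.t.:
  0.1x1 + 2.5x2 + 43.9x3 + 75.9x4 + 2.1x5 ≥ 168.1   (carbon)
  1x2 + 653x4 + 1x5 ≥ 962   (chromium)
  x1, x2, x3, x4, x5 ≥ 0.
The optimal basis is {pig iron, ferrochrome}; nickel briquettes, steel scrap, scrap grade A drop out. There the carbon and chromium constraints are tight.
That vertex is x3 = 1.282, x4 = 1.473.
Hence cost = 0.57·1.282 + 3.8·1.473 = $6.3281.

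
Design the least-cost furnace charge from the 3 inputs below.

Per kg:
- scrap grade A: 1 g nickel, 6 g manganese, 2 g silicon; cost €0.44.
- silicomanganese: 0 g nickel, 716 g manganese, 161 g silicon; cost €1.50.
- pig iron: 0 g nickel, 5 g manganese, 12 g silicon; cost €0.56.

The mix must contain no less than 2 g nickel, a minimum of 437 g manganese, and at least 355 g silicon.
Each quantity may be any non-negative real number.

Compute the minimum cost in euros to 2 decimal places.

€4.15

This is a linear program. Let x1 = kg of scrap grade A, x2 = kg of silicomanganese, x3 = kg of pig iron.
Minimize 0.44x1 + 1.5x2 + 0.56x3 s.t.:
  1x1 ≥ 2   (nickel)
  6x1 + 716x2 + 5x3 ≥ 437   (manganese)
  2x1 + 161x2 + 12x3 ≥ 355   (silicon)
  x1, x2, x3 ≥ 0.
At the optimum only scrap grade A, silicomanganese are positive (pig iron = 0). Binding constraints: nickel and silicon.
That vertex is x1 = 2, x2 = 2.18.
Cost = 0.44·2 + 1.5·2.18 = 4.1500.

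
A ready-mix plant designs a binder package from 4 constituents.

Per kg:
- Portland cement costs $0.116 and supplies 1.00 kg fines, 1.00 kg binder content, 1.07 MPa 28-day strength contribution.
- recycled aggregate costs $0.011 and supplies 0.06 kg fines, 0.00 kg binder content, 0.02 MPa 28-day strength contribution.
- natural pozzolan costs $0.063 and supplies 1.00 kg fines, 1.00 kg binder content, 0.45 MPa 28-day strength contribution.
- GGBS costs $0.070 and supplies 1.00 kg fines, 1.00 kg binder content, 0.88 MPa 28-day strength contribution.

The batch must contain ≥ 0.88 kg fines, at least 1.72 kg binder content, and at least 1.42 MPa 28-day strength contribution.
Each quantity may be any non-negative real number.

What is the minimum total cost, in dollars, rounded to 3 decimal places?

$0.119

This is a linear program. Let x1 = kg of Portland cement, x2 = kg of recycled aggregate, x3 = kg of natural pozzolan, x4 = kg of GGBS.
Minimize 0.116x1 + 0.011x2 + 0.063x3 + 0.07x4 subject to:
  1x1 + 0.06x2 + 1x3 + 1x4 ≥ 0.88   (fines)
  1x1 + 1x3 + 1x4 ≥ 1.72   (binder content)
  1.07x1 + 0.02x2 + 0.45x3 + 0.88x4 ≥ 1.42   (28-day strength contribution)
  x1, x2, x3, x4 ≥ 0.
The minimum-cost mix takes nothing from Portland cement, recycled aggregate — only natural pozzolan, GGBS. There the binder content and 28-day strength contribution constraints are tight.
Solving gives x3 = 0.2177, x4 = 1.502.
Hence cost = 0.063·0.2177 + 0.07·1.502 = $0.11886.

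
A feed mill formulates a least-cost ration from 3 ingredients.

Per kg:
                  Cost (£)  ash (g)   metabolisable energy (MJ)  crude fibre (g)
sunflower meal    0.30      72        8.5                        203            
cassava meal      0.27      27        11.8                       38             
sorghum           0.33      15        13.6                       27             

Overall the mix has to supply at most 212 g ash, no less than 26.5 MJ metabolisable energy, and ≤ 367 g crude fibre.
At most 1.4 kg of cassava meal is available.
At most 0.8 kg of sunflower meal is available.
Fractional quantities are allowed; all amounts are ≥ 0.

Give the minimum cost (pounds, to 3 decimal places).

Set it up as a linear program. Let x1 = kg of sunflower meal, x2 = kg of cassava meal, x3 = kg of sorghum.
min 0.3x1 + 0.27x2 + 0.33x3 s.t.:
  72x1 + 27x2 + 15x3 ≤ 212   (ash)
  8.5x1 + 11.8x2 + 13.6x3 ≥ 26.5   (metabolisable energy)
  203x1 + 38x2 + 27x3 ≤ 367   (crude fibre)
  x2 ≤ 1.4
  x1 ≤ 0.8
  x1, x2, x3 ≥ 0.
The optimal basis is {cassava meal, sorghum}; sunflower meal drops out. The metabolisable energy and the cassava meal cap requirements are met with equality.
Solving gives x2 = 1.4, x3 = 0.7338.
Cost = 0.27·1.4 + 0.33·0.7338 = 0.62015.

£0.620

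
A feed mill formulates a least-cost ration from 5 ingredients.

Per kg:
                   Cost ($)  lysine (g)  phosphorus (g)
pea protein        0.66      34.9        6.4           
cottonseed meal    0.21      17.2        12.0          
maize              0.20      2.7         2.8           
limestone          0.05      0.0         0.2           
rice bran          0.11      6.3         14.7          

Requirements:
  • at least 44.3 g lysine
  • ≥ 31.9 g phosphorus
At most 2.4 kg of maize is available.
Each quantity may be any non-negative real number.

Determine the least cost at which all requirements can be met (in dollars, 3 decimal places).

Let x1 = kg of pea protein, x2 = kg of cottonseed meal, x3 = kg of maize, x4 = kg of limestone, x5 = kg of rice bran.
Minimize 0.66x1 + 0.21x2 + 0.2x3 + 0.05x4 + 0.11x5 s.t.:
  34.9x1 + 17.2x2 + 2.7x3 + 6.3x5 ≥ 44.3   (lysine)
  6.4x1 + 12x2 + 2.8x3 + 0.2x4 + 14.7x5 ≥ 31.9   (phosphorus)
  x3 ≤ 2.4
  x1, x2, x3, x4, x5 ≥ 0.
At the optimum only cottonseed meal, rice bran are positive (pea protein, maize, limestone = 0). Binding constraints: lysine and phosphorus.
Solving gives x2 = 2.54, x5 = 0.09637.
Objective = 0.21·2.54 + 0.11·0.09637 = 0.54400.

$0.544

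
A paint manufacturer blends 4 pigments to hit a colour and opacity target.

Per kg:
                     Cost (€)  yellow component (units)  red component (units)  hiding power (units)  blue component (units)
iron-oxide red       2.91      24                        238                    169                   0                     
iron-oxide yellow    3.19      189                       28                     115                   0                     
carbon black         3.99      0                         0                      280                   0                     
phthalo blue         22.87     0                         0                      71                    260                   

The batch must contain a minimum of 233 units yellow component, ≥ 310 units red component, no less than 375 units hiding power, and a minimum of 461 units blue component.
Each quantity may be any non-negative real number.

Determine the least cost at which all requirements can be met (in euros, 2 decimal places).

€47.43

Let x1 = kg of iron-oxide red, x2 = kg of iron-oxide yellow, x3 = kg of carbon black, x4 = kg of phthalo blue.
Minimize 2.91x1 + 3.19x2 + 3.99x3 + 22.87x4 s.t.:
  24x1 + 189x2 ≥ 233   (yellow component)
  238x1 + 28x2 ≥ 310   (red component)
  169x1 + 115x2 + 280x3 + 71x4 ≥ 375   (hiding power)
  260x4 ≥ 461   (blue component)
  x1, x2, x3, x4 ≥ 0.
The cheapest feasible vertex uses only iron-oxide red, iron-oxide yellow, phthalo blue; carbon black is not used. The yellow component, red component, blue component requirements are met with equality.
So iron-oxide red = 1.175 kg, iron-oxide yellow = 1.084 kg, phthalo blue = 1.773 kg.
Hence cost = 2.91·1.175 + 3.19·1.084 + 22.87·1.773 = €47.4257.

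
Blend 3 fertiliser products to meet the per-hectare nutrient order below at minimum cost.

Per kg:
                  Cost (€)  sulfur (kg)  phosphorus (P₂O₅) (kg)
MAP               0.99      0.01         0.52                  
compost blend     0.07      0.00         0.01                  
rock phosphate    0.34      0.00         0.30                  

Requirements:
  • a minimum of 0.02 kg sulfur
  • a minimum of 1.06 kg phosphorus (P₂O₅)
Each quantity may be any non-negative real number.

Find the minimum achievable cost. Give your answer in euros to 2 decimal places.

€2.00

This is a linear program. Let x1 = kg of MAP, x2 = kg of compost blend, x3 = kg of rock phosphate.
Minimize 0.99x1 + 0.07x2 + 0.34x3 s.t.:
  0.01x1 ≥ 0.02   (sulfur)
  0.52x1 + 0.01x2 + 0.3x3 ≥ 1.06   (phosphorus (P₂O₅))
  x1, x2, x3 ≥ 0.
The cheapest feasible vertex uses only MAP, rock phosphate; compost blend is not used. There the sulfur and phosphorus (P₂O₅) constraints are tight.
Solving gives x1 = 2, x3 = 0.06667.
Hence cost = 0.99·2 + 0.34·0.06667 = €2.0027.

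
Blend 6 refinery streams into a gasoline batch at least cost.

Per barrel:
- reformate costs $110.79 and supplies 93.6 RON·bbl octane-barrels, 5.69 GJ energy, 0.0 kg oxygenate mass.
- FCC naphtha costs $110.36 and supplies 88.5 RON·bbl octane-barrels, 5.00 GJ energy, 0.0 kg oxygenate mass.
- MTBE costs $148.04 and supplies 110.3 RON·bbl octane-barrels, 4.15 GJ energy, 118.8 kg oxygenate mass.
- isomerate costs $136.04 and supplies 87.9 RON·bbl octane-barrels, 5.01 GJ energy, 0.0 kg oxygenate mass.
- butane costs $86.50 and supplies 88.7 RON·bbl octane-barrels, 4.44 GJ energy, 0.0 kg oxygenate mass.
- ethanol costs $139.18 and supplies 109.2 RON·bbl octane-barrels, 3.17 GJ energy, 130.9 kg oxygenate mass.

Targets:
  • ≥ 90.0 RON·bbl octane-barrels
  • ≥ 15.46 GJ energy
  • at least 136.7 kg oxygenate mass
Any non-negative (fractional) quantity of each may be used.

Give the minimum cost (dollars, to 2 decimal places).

Let x1 = barrels of reformate, x2 = barrels of FCC naphtha, x3 = barrels of MTBE, x4 = barrels of isomerate, x5 = barrels of butane, x6 = barrels of ethanol.
min 110.79x1 + 110.36x2 + 148.04x3 + 136.04x4 + 86.5x5 + 139.18x6 s.t.:
  93.6x1 + 88.5x2 + 110.3x3 + 87.9x4 + 88.7x5 + 109.2x6 ≥ 90   (octane-barrels)
  5.69x1 + 5x2 + 4.15x3 + 5.01x4 + 4.44x5 + 3.17x6 ≥ 15.46   (energy)
  118.8x3 + 130.9x6 ≥ 136.7   (oxygenate mass)
  x1, x2, x3, x4, x5, x6 ≥ 0.
At the optimum only reformate, MTBE are positive (FCC naphtha, isomerate, butane, ethanol = 0). Binding constraints: energy and oxygenate mass.
Optimal quantities: reformate = 1.8778 barrels, MTBE = 1.1507 barrels.
Objective = 110.79·1.8778 + 148.04·1.1507 = 378.3911.

$378.39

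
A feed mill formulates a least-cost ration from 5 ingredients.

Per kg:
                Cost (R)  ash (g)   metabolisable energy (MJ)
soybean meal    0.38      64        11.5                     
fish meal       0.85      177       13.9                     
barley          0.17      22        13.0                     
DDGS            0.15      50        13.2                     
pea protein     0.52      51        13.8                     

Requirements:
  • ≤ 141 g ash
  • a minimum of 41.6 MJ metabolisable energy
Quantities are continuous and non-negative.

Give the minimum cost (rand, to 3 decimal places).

R0.486

Let x1 = kg of soybean meal, x2 = kg of fish meal, x3 = kg of barley, x4 = kg of DDGS, x5 = kg of pea protein.
Minimize 0.38x1 + 0.85x2 + 0.17x3 + 0.15x4 + 0.52x5 s.t.:
  64x1 + 177x2 + 22x3 + 50x4 + 51x5 ≤ 141   (ash)
  11.5x1 + 13.9x2 + 13x3 + 13.2x4 + 13.8x5 ≥ 41.6   (metabolisable energy)
  x1, x2, x3, x4, x5 ≥ 0.
The minimum-cost mix takes nothing from soybean meal, fish meal, pea protein — only barley, DDGS. There the ash and metabolisable energy constraints are tight.
Optimal quantities: barley = 0.6085 kg, DDGS = 2.552 kg.
Objective = 0.17·0.6085 + 0.15·2.552 = 0.48625.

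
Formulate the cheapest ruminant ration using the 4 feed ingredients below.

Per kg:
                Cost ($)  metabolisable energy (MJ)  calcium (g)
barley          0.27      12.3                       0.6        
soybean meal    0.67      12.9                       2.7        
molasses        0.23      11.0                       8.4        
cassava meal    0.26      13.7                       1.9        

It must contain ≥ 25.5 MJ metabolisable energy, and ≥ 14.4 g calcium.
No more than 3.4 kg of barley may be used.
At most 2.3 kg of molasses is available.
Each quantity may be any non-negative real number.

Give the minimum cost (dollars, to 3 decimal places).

$0.518

This is a linear program. Let x1 = kg of barley, x2 = kg of soybean meal, x3 = kg of molasses, x4 = kg of cassava meal.
Minimise 0.27x1 + 0.67x2 + 0.23x3 + 0.26x4 subject to:
  12.3x1 + 12.9x2 + 11x3 + 13.7x4 ≥ 25.5   (metabolisable energy)
  0.6x1 + 2.7x2 + 8.4x3 + 1.9x4 ≥ 14.4   (calcium)
  x1 ≤ 3.4
  x3 ≤ 2.3
  x1, x2, x3, x4 ≥ 0.
The minimum-cost mix takes nothing from barley, soybean meal — only molasses, cassava meal. There the metabolisable energy and calcium constraints are tight.
So molasses = 1.5803 kg, cassava meal = 0.59248 kg.
Objective = 0.23·1.5803 + 0.26·0.59248 = 0.51751.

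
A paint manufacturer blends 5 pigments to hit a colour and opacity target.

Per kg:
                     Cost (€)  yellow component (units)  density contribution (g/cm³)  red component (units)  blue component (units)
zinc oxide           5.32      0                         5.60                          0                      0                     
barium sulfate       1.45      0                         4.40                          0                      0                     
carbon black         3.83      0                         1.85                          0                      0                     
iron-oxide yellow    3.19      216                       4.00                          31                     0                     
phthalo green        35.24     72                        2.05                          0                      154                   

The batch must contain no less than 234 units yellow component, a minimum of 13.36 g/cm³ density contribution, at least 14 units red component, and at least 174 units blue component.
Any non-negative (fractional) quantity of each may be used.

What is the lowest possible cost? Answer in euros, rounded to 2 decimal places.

€44.78

Let x1 = kg of zinc oxide, x2 = kg of barium sulfate, x3 = kg of carbon black, x4 = kg of iron-oxide yellow, x5 = kg of phthalo green.
Minimise 5.32x1 + 1.45x2 + 3.83x3 + 3.19x4 + 35.24x5 subject to:
  216x4 + 72x5 ≥ 234   (yellow component)
  5.6x1 + 4.4x2 + 1.85x3 + 4x4 + 2.05x5 ≥ 13.36   (density contribution)
  31x4 ≥ 14   (red component)
  154x5 ≥ 174   (blue component)
  x1, x2, x3, x4, x5 ≥ 0.
The minimum-cost mix takes nothing from zinc oxide, carbon black — only barium sulfate, iron-oxide yellow, phthalo green. Binding constraints: yellow component, density contribution, blue component.
Solving gives x2 = 1.867, x4 = 0.7067, x5 = 1.13.
Hence cost = 1.45·1.867 + 3.19·0.7067 + 35.24·1.13 = €44.7827.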